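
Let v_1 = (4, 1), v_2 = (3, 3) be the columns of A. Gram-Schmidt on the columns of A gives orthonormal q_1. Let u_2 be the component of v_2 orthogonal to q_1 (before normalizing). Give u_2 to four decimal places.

u_2 = (-0.5294, 2.1176)

v_1 = (4, 1); ‖v_1‖ = 4.1231, so q_1 = (0.9701, 0.2425).
q_1·v_2 = 0.9701·3 + 0.2425·3 = 3.6380.
u_2 = v_2 − 3.6380·q_1 = (-0.5294, 2.1176).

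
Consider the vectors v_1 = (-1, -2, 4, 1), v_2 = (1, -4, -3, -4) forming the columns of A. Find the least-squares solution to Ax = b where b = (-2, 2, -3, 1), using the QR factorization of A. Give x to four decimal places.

x = (-0.7011, -0.2693)

v_1 = (-1, -2, 4, 1); ‖v_1‖ = 4.6904, so e_1 = (-0.2132, -0.4264, 0.8528, 0.2132).
e_1·v_2 = (-0.2132)·1 + (-0.4264)·(-4) + 0.8528·(-3) + 0.2132·(-4) = -1.9188.
u_2 = v_2 + 1.9188·e_1 = (0.5909, -4.8182, -1.3636, -3.5909).
‖u_2‖ = 6.1902, so e_2 = (0.0955, -0.7784, -0.2203, -0.5801).
Qᵀb = (-2.7716, -1.6669).
Back-substitute: x_2 = -1.6669/6.1902 = -0.2693.
x_1 = (-2.7716 + 1.9188·(-0.2693))/4.6904 = -0.7011.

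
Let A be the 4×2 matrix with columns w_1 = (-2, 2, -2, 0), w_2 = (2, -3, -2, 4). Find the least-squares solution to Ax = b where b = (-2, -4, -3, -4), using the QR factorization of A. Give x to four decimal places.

w_1 = (-2, 2, -2, 0); ‖w_1‖ = 3.4641, so e_1 = (-0.5774, 0.5774, -0.5774, 0.0000).
e_1·w_2 = (-0.5774)·2 + 0.5774·(-3) + (-0.5774)·(-2) + 0.0000·4 = -1.7321.
u_2 = w_2 + 1.7321·e_1 = (1.0000, -2.0000, -3.0000, 4.0000).
‖u_2‖ = 5.4772, so e_2 = (0.1826, -0.3651, -0.5477, 0.7303).
Qᵀb = (0.5774, -0.1826).
Back-substitute: x_2 = -0.1826/5.4772 = -0.0333.
x_1 = (0.5774 + 1.7321·(-0.0333))/3.4641 = 0.1500.

x = (0.1500, -0.0333)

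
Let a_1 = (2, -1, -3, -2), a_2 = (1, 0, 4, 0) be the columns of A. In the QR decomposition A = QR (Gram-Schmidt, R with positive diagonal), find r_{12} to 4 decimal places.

r_{12} = -2.3570

a_1 = (2, -1, -3, -2); ‖a_1‖ = 4.2426, so e_1 = (0.4714, -0.2357, -0.7071, -0.4714).
r_{12} = e_1·a_2 = -2.3570.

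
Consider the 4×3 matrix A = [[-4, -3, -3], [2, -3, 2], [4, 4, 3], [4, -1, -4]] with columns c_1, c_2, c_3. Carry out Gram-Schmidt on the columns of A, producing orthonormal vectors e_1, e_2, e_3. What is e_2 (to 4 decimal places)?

e_2 = (-0.3012, -0.6884, 0.4876, -0.4446)

c_1 = (-4, 2, 4, 4); ‖c_1‖ = 7.2111, so e_1 = (-0.5547, 0.2774, 0.5547, 0.5547).
e_1·c_2 = (-0.5547)·(-3) + 0.2774·(-3) + 0.5547·4 + 0.5547·(-1) = 2.4962.
u_2 = c_2 − 2.4962·e_1 = (-1.6154, -3.6923, 2.6154, -2.3846).
‖u_2‖ = 5.3637, so e_2 = (-0.3012, -0.6884, 0.4876, -0.4446).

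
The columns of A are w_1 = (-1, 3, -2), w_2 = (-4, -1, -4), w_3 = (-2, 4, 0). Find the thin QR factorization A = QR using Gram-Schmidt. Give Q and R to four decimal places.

Q = [[-0.2673, -0.6435, -0.7172], [0.8018, -0.5614, 0.2049], [-0.5345, -0.5203, 0.6660]], R = [[3.7417, 2.4054, 3.7417], [0.0000, 5.2167, -0.9585], [0.0000, 0.0000, 2.2542]]

e_1 = w_1/‖w_1‖ = (-1, 3, -2)/3.7417 = (-0.2673, 0.8018, -0.5345).
r_{12} = e_1·w_2 = 2.4054.
u_2 = w_2 − 2.4054·e_1 = (-3.3571, -2.9286, -2.7143).
‖u_2‖ = 5.2167, so e_2 = (-0.6435, -0.5614, -0.5203).
r_{13} = e_1·w_3 = 3.7417; r_{23} = e_2·w_3 = -0.9585.
u_3 = w_3 − 3.7417·e_1 + 0.9585·e_2 = (-1.6168, 0.4619, 1.5013).
‖u_3‖ = 2.2542, so e_3 = (-0.7172, 0.2049, 0.6660).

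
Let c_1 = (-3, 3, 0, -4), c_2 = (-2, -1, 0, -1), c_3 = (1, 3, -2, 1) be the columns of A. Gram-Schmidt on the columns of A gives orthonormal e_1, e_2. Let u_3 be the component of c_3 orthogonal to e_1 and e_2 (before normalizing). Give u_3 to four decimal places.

u_3 = (-0.7677, 0.5484, -2.0000, 0.9871)

e_1 = c_1/‖c_1‖ = (-3, 3, 0, -4)/5.8310 = (-0.5145, 0.5145, 0.0000, -0.6860).
r_{12} = e_1·c_2 = 1.2005.
u_2 = c_2 − 1.2005·e_1 = (-1.3824, -1.6176, 0.0000, -0.1765).
‖u_2‖ = 2.1351, so e_2 = (-0.6474, -0.7576, 0.0000, -0.0827).
r_{13} = e_1·c_3 = 0.3430; r_{23} = e_2·c_3 = -3.0030.
u_3 = c_3 − 0.3430·e_1 + 3.0030·e_2 = (-0.7677, 0.5484, -2.0000, 0.9871).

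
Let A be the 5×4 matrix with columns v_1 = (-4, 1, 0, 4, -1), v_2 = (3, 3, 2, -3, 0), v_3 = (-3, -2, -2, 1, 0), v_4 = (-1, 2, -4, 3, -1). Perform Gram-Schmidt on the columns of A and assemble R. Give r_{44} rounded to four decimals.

v_1 = (-4, 1, 0, 4, -1); ‖v_1‖ = 5.8310, so q_1 = (-0.6860, 0.1715, 0.0000, 0.6860, -0.1715).
q_1·v_2 = (-0.6860)·3 + 0.1715·3 + 0.0000·2 + 0.6860·(-3) + (-0.1715)·0 = -3.6015.
u_2 = v_2 + 3.6015·q_1 = (0.5294, 3.6176, 2.0000, -0.5294, -0.6176).
‖u_2‖ = 4.2461, so q_2 = (0.1247, 0.8520, 0.4710, -0.1247, -0.1455).
q_1·v_3 = (-0.6860)·(-3) + 0.1715·(-2) + 0.0000·(-2) + 0.6860·1 + (-0.1715)·0 = 2.4010; q_2·v_3 = 0.1247·(-3) + 0.8520·(-2) + 0.4710·(-2) + (-0.1247)·1 + (-0.1455)·0 = -3.1448.
u_3 = v_3 − 2.4010·q_1 + 3.1448·q_2 = (-0.9608, 0.2675, -0.5188, -1.0392, -0.0457).
‖u_3‖ = 1.5316, so q_3 = (-0.6273, 0.1747, -0.3387, -0.6785, -0.0298).
q_1·v_4 = (-0.6860)·(-1) + 0.1715·2 + 0.0000·(-4) + 0.6860·3 + (-0.1715)·(-1) = 3.2585; q_2·v_4 = 0.1247·(-1) + 0.8520·2 + 0.4710·(-4) + (-0.1247)·3 + (-0.1455)·(-1) = -0.5334; q_3·v_4 = (-0.6273)·(-1) + 0.1747·2 + (-0.3387)·(-4) + (-0.6785)·3 + (-0.0298)·(-1) = 0.3259.
u_4 = v_4 − 3.2585·q_1 + 0.5334·q_2 − 0.3259·q_3 = (1.5063, 1.8387, -3.6384, 0.9193, -0.5090).
r_{44} = ‖u_4‖ = 4.4712.

r_{44} = 4.4712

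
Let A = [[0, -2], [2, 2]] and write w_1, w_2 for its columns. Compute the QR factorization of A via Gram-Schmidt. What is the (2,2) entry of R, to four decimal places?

w_1 = (0, 2); ‖w_1‖ = 2.0000, so e_1 = (0.0000, 1.0000).
e_1·w_2 = 0.0000·(-2) + 1.0000·2 = 2.0000.
u_2 = w_2 − 2.0000·e_1 = (-2.0000, 0.0000).
r_{22} = ‖u_2‖ = 2.0000.

r_{22} = 2.0000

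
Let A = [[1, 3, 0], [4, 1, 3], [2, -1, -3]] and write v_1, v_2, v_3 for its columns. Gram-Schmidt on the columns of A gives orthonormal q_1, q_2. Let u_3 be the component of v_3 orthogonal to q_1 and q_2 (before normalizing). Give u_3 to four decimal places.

v_1 = (1, 4, 2); ‖v_1‖ = 4.5826, so q_1 = (0.2182, 0.8729, 0.4364).
q_1·v_2 = 0.2182·3 + 0.8729·1 + 0.4364·(-1) = 1.0911.
u_2 = v_2 − 1.0911·q_1 = (2.7619, 0.0476, -1.4762).
‖u_2‖ = 3.1320, so q_2 = (0.8818, 0.0152, -0.4713).
q_1·v_3 = 0.2182·0 + 0.8729·3 + 0.4364·(-3) = 1.3093; q_2·v_3 = 0.8818·0 + 0.0152·3 + (-0.4713)·(-3) = 1.4596.
u_3 = v_3 − 1.3093·q_1 − 1.4596·q_2 = (-1.5728, 1.8350, -2.8835).

u_3 = (-1.5728, 1.8350, -2.8835)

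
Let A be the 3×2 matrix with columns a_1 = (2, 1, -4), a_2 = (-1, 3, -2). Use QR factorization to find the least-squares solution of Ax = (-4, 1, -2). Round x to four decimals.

x = (-0.3991, 1.0423)

e_1 = a_1/‖a_1‖ = (2, 1, -4)/4.5826 = (0.4364, 0.2182, -0.8729).
r_{12} = e_1·a_2 = 1.9640.
u_2 = a_2 − 1.9640·e_1 = (-1.8571, 2.5714, -0.2857).
‖u_2‖ = 3.1848, so e_2 = (-0.5831, 0.8074, -0.0897).
Qᵀb = (0.2182, 3.3194).
Back-substitute: x_2 = 3.3194/3.1848 = 1.0423.
x_1 = (0.2182 − 1.9640·1.0423)/4.5826 = -0.3991.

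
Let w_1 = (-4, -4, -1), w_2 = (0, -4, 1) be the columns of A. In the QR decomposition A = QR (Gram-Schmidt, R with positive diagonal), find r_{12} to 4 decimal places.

r_{12} = 2.6112

q_1 = w_1/‖w_1‖ = (-4, -4, -1)/5.7446 = (-0.6963, -0.6963, -0.1741).
r_{12} = q_1·w_2 = 2.6112.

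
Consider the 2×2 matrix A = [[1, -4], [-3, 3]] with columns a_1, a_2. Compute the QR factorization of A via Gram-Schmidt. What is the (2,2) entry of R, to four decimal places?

e_1 = a_1/‖a_1‖ = (1, -3)/3.1623 = (0.3162, -0.9487).
r_{12} = e_1·a_2 = -4.1110.
u_2 = a_2 + 4.1110·e_1 = (-2.7000, -0.9000).
r_{22} = ‖u_2‖ = 2.8460.

r_{22} = 2.8460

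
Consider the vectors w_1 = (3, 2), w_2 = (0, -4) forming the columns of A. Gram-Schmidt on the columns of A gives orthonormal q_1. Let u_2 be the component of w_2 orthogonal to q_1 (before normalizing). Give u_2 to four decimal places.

w_1 = (3, 2); ‖w_1‖ = 3.6056, so q_1 = (0.8321, 0.5547).
q_1·w_2 = 0.8321·0 + 0.5547·(-4) = -2.2188.
u_2 = w_2 + 2.2188·q_1 = (1.8462, -2.7692).

u_2 = (1.8462, -2.7692)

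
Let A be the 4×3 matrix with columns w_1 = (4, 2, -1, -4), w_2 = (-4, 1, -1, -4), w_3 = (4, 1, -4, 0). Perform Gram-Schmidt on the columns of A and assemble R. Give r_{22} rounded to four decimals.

r_{22} = 5.8101

w_1 = (4, 2, -1, -4); ‖w_1‖ = 6.0828, so q_1 = (0.6576, 0.3288, -0.1644, -0.6576).
q_1·w_2 = 0.6576·(-4) + 0.3288·1 + (-0.1644)·(-1) + (-0.6576)·(-4) = 0.4932.
u_2 = w_2 − 0.4932·q_1 = (-4.3243, 0.8378, -0.9189, -3.6757).
r_{22} = ‖u_2‖ = 5.8101.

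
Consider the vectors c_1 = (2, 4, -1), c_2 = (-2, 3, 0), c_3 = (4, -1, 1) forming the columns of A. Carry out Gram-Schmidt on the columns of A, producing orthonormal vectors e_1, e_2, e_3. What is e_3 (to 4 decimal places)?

c_1 = (2, 4, -1); ‖c_1‖ = 4.5826, so e_1 = (0.4364, 0.8729, -0.2182).
e_1·c_2 = 0.4364·(-2) + 0.8729·3 + (-0.2182)·0 = 1.7457.
u_2 = c_2 − 1.7457·e_1 = (-2.7619, 1.4762, 0.3810).
‖u_2‖ = 3.1547, so e_2 = (-0.8755, 0.4679, 0.1208).
e_1·c_3 = 0.4364·4 + 0.8729·(-1) + (-0.2182)·1 = 0.6547; e_2·c_3 = (-0.8755)·4 + 0.4679·(-1) + 0.1208·1 = -3.8491.
u_3 = c_3 − 0.6547·e_1 + 3.8491·e_2 = (0.3445, 0.2297, 1.6077).
‖u_3‖ = 1.6601, so e_3 = (0.2075, 0.1383, 0.9684).

e_3 = (0.2075, 0.1383, 0.9684)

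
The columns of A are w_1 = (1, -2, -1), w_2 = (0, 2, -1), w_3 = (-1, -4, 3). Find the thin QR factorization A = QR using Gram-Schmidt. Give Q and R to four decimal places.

q_1 = w_1/‖w_1‖ = (1, -2, -1)/2.4495 = (0.4082, -0.8165, -0.4082).
r_{12} = q_1·w_2 = -1.2247.
u_2 = w_2 + 1.2247·q_1 = (0.5000, 1.0000, -1.5000).
‖u_2‖ = 1.8708, so q_2 = (0.2673, 0.5345, -0.8018).
r_{13} = q_1·w_3 = 1.6330; r_{23} = q_2·w_3 = -4.8107.
u_3 = w_3 − 1.6330·q_1 + 4.8107·q_2 = (-0.3810, -0.0952, -0.1905).
‖u_3‖ = 0.4364, so q_3 = (-0.8729, -0.2182, -0.4364).

Q = [[0.4082, 0.2673, -0.8729], [-0.8165, 0.5345, -0.2182], [-0.4082, -0.8018, -0.4364]], R = [[2.4495, -1.2247, 1.6330], [0.0000, 1.8708, -4.8107], [0.0000, 0.0000, 0.4364]]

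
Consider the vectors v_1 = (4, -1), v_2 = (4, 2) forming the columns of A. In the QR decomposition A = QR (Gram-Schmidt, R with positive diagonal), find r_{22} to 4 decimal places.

v_1 = (4, -1); ‖v_1‖ = 4.1231, so q_1 = (0.9701, -0.2425).
q_1·v_2 = 0.9701·4 + (-0.2425)·2 = 3.3955.
u_2 = v_2 − 3.3955·q_1 = (0.7059, 2.8235).
r_{22} = ‖u_2‖ = 2.9104.

r_{22} = 2.9104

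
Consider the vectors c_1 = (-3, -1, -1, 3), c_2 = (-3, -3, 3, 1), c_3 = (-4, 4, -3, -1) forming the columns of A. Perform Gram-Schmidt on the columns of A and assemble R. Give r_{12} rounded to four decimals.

r_{12} = 2.6833

c_1 = (-3, -1, -1, 3); ‖c_1‖ = 4.4721, so q_1 = (-0.6708, -0.2236, -0.2236, 0.6708).
r_{12} = q_1·c_2 = 2.6833.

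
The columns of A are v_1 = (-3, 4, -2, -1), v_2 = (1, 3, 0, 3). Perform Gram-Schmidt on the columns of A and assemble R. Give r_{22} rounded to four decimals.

v_1 = (-3, 4, -2, -1); ‖v_1‖ = 5.4772, so q_1 = (-0.5477, 0.7303, -0.3651, -0.1826).
q_1·v_2 = (-0.5477)·1 + 0.7303·3 + (-0.3651)·0 + (-0.1826)·3 = 1.0954.
u_2 = v_2 − 1.0954·q_1 = (1.6000, 2.2000, 0.4000, 3.2000).
r_{22} = ‖u_2‖ = 4.2190.

r_{22} = 4.2190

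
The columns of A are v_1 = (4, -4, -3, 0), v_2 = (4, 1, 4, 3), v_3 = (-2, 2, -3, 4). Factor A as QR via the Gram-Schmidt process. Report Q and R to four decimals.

q_1 = v_1/‖v_1‖ = (4, -4, -3, 0)/6.4031 = (0.6247, -0.6247, -0.4685, 0.0000).
r_{12} = q_1·v_2 = 0.0000.
u_2 = v_2 + 0.0000·q_1 = (4.0000, 1.0000, 4.0000, 3.0000).
‖u_2‖ = 6.4807, so q_2 = (0.6172, 0.1543, 0.6172, 0.4629).
r_{13} = q_1·v_3 = -1.0932; r_{23} = q_2·v_3 = -0.9258.
u_3 = v_3 + 1.0932·q_1 + 0.9258·q_2 = (-0.7456, 1.4599, -2.9408, 4.4286).
‖u_3‖ = 5.5631, so q_3 = (-0.1340, 0.2624, -0.5286, 0.7961).

Q = [[0.6247, 0.6172, -0.1340], [-0.6247, 0.1543, 0.2624], [-0.4685, 0.6172, -0.5286], [0.0000, 0.4629, 0.7961]], R = [[6.4031, 0.0000, -1.0932], [0.0000, 6.4807, -0.9258], [0.0000, 0.0000, 5.5631]]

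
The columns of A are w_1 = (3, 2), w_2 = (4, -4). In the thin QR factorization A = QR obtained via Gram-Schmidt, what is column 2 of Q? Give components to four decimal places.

w_1 = (3, 2); ‖w_1‖ = 3.6056, so q_1 = (0.8321, 0.5547).
q_1·w_2 = 0.8321·4 + 0.5547·(-4) = 1.1094.
u_2 = w_2 − 1.1094·q_1 = (3.0769, -4.6154).
‖u_2‖ = 5.5470, so q_2 = (0.5547, -0.8321).

q_2 = (0.5547, -0.8321)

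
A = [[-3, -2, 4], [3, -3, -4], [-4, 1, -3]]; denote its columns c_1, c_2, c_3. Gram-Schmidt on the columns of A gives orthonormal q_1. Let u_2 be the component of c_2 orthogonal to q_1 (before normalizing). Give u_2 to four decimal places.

q_1 = c_1/‖c_1‖ = (-3, 3, -4)/5.8310 = (-0.5145, 0.5145, -0.6860).
r_{12} = q_1·c_2 = -1.2005.
u_2 = c_2 + 1.2005·q_1 = (-2.6176, -2.3824, 0.1765).

u_2 = (-2.6176, -2.3824, 0.1765)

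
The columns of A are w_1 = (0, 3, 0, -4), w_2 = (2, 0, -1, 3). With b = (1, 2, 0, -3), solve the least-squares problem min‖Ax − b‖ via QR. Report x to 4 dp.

x = (0.8155, 0.1990)

q_1 = w_1/‖w_1‖ = (0, 3, 0, -4)/5.0000 = (0.0000, 0.6000, 0.0000, -0.8000).
r_{12} = q_1·w_2 = -2.4000.
u_2 = w_2 + 2.4000·q_1 = (2.0000, 1.4400, -1.0000, 1.0800).
‖u_2‖ = 2.8705, so q_2 = (0.6967, 0.5016, -0.3484, 0.3762).
Qᵀb = (3.6000, 0.5713).
Back-substitute: x_2 = 0.5713/2.8705 = 0.1990.
x_1 = (3.6000 + 2.4000·0.1990)/5.0000 = 0.8155.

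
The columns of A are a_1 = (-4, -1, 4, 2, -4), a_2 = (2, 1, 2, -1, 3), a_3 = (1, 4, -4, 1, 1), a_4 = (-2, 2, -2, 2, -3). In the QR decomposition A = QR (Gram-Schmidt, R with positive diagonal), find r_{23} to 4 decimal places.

e_1 = a_1/‖a_1‖ = (-4, -1, 4, 2, -4)/7.2801 = (-0.5494, -0.1374, 0.5494, 0.2747, -0.5494).
r_{12} = e_1·a_2 = -2.0604.
u_2 = a_2 + 2.0604·e_1 = (0.8679, 0.7170, 3.1321, -0.4340, 1.8679).
‖u_2‖ = 3.8412, so e_2 = (0.2260, 0.1867, 0.8154, -0.1130, 0.4863).
r_{23} = e_2·a_3 = -1.9157.

r_{23} = -1.9157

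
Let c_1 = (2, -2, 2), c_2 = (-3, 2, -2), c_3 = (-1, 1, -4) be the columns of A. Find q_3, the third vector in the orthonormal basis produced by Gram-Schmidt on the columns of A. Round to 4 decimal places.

c_1 = (2, -2, 2); ‖c_1‖ = 3.4641, so q_1 = (0.5774, -0.5774, 0.5774).
q_1·c_2 = 0.5774·(-3) + (-0.5774)·2 + 0.5774·(-2) = -4.0415.
u_2 = c_2 + 4.0415·q_1 = (-0.6667, -0.3333, 0.3333).
‖u_2‖ = 0.8165, so q_2 = (-0.8165, -0.4082, 0.4082).
q_1·c_3 = 0.5774·(-1) + (-0.5774)·1 + 0.5774·(-4) = -3.4641; q_2·c_3 = (-0.8165)·(-1) + (-0.4082)·1 + 0.4082·(-4) = -1.2247.
u_3 = c_3 + 3.4641·q_1 + 1.2247·q_2 = (0.0000, -1.5000, -1.5000).
‖u_3‖ = 2.1213, so q_3 = (0.0000, -0.7071, -0.7071).

q_3 = (0.0000, -0.7071, -0.7071)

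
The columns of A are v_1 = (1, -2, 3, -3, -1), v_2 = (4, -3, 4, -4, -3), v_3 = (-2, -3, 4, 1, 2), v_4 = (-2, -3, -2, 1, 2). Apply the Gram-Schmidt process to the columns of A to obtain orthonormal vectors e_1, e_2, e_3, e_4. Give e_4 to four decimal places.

v_1 = (1, -2, 3, -3, -1); ‖v_1‖ = 4.8990, so e_1 = (0.2041, -0.4082, 0.6124, -0.6124, -0.2041).
e_1·v_2 = 0.2041·4 + (-0.4082)·(-3) + 0.6124·4 + (-0.6124)·(-4) + (-0.2041)·(-3) = 7.5526.
u_2 = v_2 − 7.5526·e_1 = (2.4583, 0.0833, -0.6250, 0.6250, -1.4583).
‖u_2‖ = 2.9930, so e_2 = (0.8213, 0.0278, -0.2088, 0.2088, -0.4872).
e_1·v_3 = 0.2041·(-2) + (-0.4082)·(-3) + 0.6124·4 + (-0.6124)·1 + (-0.2041)·2 = 2.2454; e_2·v_3 = 0.8213·(-2) + 0.0278·(-3) + (-0.2088)·4 + 0.2088·1 + (-0.4872)·2 = -3.3272.
u_3 = v_3 − 2.2454·e_1 + 3.3272·e_2 = (0.2744, -1.9907, 1.9302, 3.0698, 0.8372).
‖u_3‖ = 4.2295, so e_3 = (0.0649, -0.4707, 0.4564, 0.7258, 0.1979).
e_1·v_4 = 0.2041·(-2) + (-0.4082)·(-3) + 0.6124·(-2) + (-0.6124)·1 + (-0.2041)·2 = -1.4289; e_2·v_4 = 0.8213·(-2) + 0.0278·(-3) + (-0.2088)·(-2) + 0.2088·1 + (-0.4872)·2 = -2.0743; e_3·v_4 = 0.0649·(-2) + (-0.4707)·(-3) + 0.4564·(-2) + 0.7258·1 + 0.1979·2 = 1.4912.
u_4 = v_4 + 1.4289·e_1 + 2.0743·e_2 − 1.4912·e_3 = (-0.1014, -2.8237, -2.2387, -0.5242, 0.4025).
‖u_4‖ = 3.6650, so e_4 = (-0.0277, -0.7705, -0.6108, -0.1430, 0.1098).

e_4 = (-0.0277, -0.7705, -0.6108, -0.1430, 0.1098)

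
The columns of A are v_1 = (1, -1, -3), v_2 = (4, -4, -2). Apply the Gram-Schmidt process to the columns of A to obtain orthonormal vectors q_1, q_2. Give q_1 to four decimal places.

q_1 = (0.3015, -0.3015, -0.9045)

q_1 = v_1/‖v_1‖ = (1, -1, -3)/3.3166 = (0.3015, -0.3015, -0.9045).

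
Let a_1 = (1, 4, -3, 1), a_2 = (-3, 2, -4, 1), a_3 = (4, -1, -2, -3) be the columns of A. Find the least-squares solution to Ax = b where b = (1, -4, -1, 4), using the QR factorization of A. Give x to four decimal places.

a_1 = (1, 4, -3, 1); ‖a_1‖ = 5.1962, so e_1 = (0.1925, 0.7698, -0.5774, 0.1925).
e_1·a_2 = 0.1925·(-3) + 0.7698·2 + (-0.5774)·(-4) + 0.1925·1 = 3.4641.
u_2 = a_2 − 3.4641·e_1 = (-3.6667, -0.6667, -2.0000, 0.3333).
‖u_2‖ = 4.2426, so e_2 = (-0.8642, -0.1571, -0.4714, 0.0786).
e_1·a_3 = 0.1925·4 + 0.7698·(-1) + (-0.5774)·(-2) + 0.1925·(-3) = 0.5774; e_2·a_3 = (-0.8642)·4 + (-0.1571)·(-1) + (-0.4714)·(-2) + 0.0786·(-3) = -2.5927.
u_3 = a_3 − 0.5774·e_1 + 2.5927·e_2 = (1.6481, -1.8519, -2.8889, -2.9074).
‖u_3‖ = 4.7900, so e_3 = (0.3441, -0.3866, -0.6031, -0.6070).
Qᵀb = (-1.5396, 0.5500, 0.0657).
Back-substitute: x_3 = 0.0657/4.7900 = 0.0137.
x_2 = (0.5500 + 2.5927·0.0137)/4.2426 = 0.1380.
x_1 = (-1.5396 − 3.4641·0.1380 − 0.5774·0.0137)/5.1962 = -0.3898.

x = (-0.3898, 0.1380, 0.0137)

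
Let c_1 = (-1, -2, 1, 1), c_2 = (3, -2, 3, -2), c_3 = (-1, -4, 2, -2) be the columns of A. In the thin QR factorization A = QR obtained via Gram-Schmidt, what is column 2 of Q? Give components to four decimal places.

q_2 = (0.6516, -0.2833, 0.5383, -0.4533)

c_1 = (-1, -2, 1, 1); ‖c_1‖ = 2.6458, so q_1 = (-0.3780, -0.7559, 0.3780, 0.3780).
q_1·c_2 = (-0.3780)·3 + (-0.7559)·(-2) + 0.3780·3 + 0.3780·(-2) = 0.7559.
u_2 = c_2 − 0.7559·q_1 = (3.2857, -1.4286, 2.7143, -2.2857).
‖u_2‖ = 5.0427, so q_2 = (0.6516, -0.2833, 0.5383, -0.4533).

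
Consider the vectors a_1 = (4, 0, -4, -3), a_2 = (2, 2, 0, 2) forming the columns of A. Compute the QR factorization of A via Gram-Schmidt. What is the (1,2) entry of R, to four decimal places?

r_{12} = 0.3123

a_1 = (4, 0, -4, -3); ‖a_1‖ = 6.4031, so e_1 = (0.6247, 0.0000, -0.6247, -0.4685).
r_{12} = e_1·a_2 = 0.3123.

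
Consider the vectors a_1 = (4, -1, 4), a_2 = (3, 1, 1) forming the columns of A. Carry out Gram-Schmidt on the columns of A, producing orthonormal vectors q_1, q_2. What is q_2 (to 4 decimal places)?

q_2 = (0.5779, 0.7113, -0.4001)

a_1 = (4, -1, 4); ‖a_1‖ = 5.7446, so q_1 = (0.6963, -0.1741, 0.6963).
q_1·a_2 = 0.6963·3 + (-0.1741)·1 + 0.6963·1 = 2.6112.
u_2 = a_2 − 2.6112·q_1 = (1.1818, 1.4545, -0.8182).
‖u_2‖ = 2.0449, so q_2 = (0.5779, 0.7113, -0.4001).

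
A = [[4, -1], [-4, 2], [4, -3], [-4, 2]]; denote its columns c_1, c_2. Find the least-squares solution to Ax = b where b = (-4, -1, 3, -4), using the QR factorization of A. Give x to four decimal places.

x = (-1.5000, -3.5000)

c_1 = (4, -4, 4, -4); ‖c_1‖ = 8.0000, so e_1 = (0.5000, -0.5000, 0.5000, -0.5000).
e_1·c_2 = 0.5000·(-1) + (-0.5000)·2 + 0.5000·(-3) + (-0.5000)·2 = -4.0000.
u_2 = c_2 + 4.0000·e_1 = (1.0000, 0.0000, -1.0000, 0.0000).
‖u_2‖ = 1.4142, so e_2 = (0.7071, 0.0000, -0.7071, 0.0000).
Qᵀb = (2.0000, -4.9497).
Back-substitute: x_2 = -4.9497/1.4142 = -3.5000.
x_1 = (2.0000 + 4.0000·(-3.5000))/8.0000 = -1.5000.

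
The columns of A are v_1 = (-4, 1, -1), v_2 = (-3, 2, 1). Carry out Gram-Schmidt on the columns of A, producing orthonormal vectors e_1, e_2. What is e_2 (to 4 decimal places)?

e_2 = (-0.0517, 0.5950, 0.8020)

v_1 = (-4, 1, -1); ‖v_1‖ = 4.2426, so e_1 = (-0.9428, 0.2357, -0.2357).
e_1·v_2 = (-0.9428)·(-3) + 0.2357·2 + (-0.2357)·1 = 3.0641.
u_2 = v_2 − 3.0641·e_1 = (-0.1111, 1.2778, 1.7222).
‖u_2‖ = 2.1473, so e_2 = (-0.0517, 0.5950, 0.8020).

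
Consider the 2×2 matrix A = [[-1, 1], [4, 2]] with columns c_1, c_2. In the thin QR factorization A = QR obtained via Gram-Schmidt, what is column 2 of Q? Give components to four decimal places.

c_1 = (-1, 4); ‖c_1‖ = 4.1231, so e_1 = (-0.2425, 0.9701).
e_1·c_2 = (-0.2425)·1 + 0.9701·2 = 1.6977.
u_2 = c_2 − 1.6977·e_1 = (1.4118, 0.3529).
‖u_2‖ = 1.4552, so e_2 = (0.9701, 0.2425).

e_2 = (0.9701, 0.2425)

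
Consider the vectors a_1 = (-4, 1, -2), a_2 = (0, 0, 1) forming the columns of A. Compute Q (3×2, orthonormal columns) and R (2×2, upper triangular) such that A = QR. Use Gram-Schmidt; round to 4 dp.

Q = [[-0.8729, -0.4234], [0.2182, 0.1059], [-0.4364, 0.8997]], R = [[4.5826, -0.4364], [0.0000, 0.8997]]

a_1 = (-4, 1, -2); ‖a_1‖ = 4.5826, so e_1 = (-0.8729, 0.2182, -0.4364).
e_1·a_2 = (-0.8729)·0 + 0.2182·0 + (-0.4364)·1 = -0.4364.
u_2 = a_2 + 0.4364·e_1 = (-0.3810, 0.0952, 0.8095).
‖u_2‖ = 0.8997, so e_2 = (-0.4234, 0.1059, 0.8997).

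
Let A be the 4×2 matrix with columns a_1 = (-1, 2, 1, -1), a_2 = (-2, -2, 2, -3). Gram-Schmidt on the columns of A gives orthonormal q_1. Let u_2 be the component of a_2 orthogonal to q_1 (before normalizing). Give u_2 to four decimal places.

a_1 = (-1, 2, 1, -1); ‖a_1‖ = 2.6458, so q_1 = (-0.3780, 0.7559, 0.3780, -0.3780).
q_1·a_2 = (-0.3780)·(-2) + 0.7559·(-2) + 0.3780·2 + (-0.3780)·(-3) = 1.1339.
u_2 = a_2 − 1.1339·q_1 = (-1.5714, -2.8571, 1.5714, -2.5714).

u_2 = (-1.5714, -2.8571, 1.5714, -2.5714)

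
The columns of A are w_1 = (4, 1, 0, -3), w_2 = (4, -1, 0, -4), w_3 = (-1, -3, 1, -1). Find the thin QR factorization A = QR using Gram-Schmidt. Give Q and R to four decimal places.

q_1 = w_1/‖w_1‖ = (4, 1, 0, -3)/5.0990 = (0.7845, 0.1961, 0.0000, -0.5883).
r_{12} = q_1·w_2 = 5.2951.
u_2 = w_2 − 5.2951·q_1 = (-0.1538, -2.0385, 0.0000, -0.8846).
‖u_2‖ = 2.2275, so q_2 = (-0.0691, -0.9152, 0.0000, -0.3971).
r_{13} = q_1·w_3 = -0.7845; r_{23} = q_2·w_3 = 3.2117.
u_3 = w_3 + 0.7845·q_1 − 3.2117·q_2 = (-0.1628, 0.0930, 1.0000, -0.1860).
‖u_3‖ = 1.0343, so q_3 = (-0.1574, 0.0899, 0.9668, -0.1799).

Q = [[0.7845, -0.0691, -0.1574], [0.1961, -0.9152, 0.0899], [0.0000, 0.0000, 0.9668], [-0.5883, -0.3971, -0.1799]], R = [[5.0990, 5.2951, -0.7845], [0.0000, 2.2275, 3.2117], [0.0000, 0.0000, 1.0343]]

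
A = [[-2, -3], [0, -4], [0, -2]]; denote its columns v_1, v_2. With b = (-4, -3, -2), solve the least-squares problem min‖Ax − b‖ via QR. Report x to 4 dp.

x = (0.8000, 0.8000)

v_1 = (-2, 0, 0); ‖v_1‖ = 2.0000, so q_1 = (-1.0000, 0.0000, 0.0000).
q_1·v_2 = (-1.0000)·(-3) + 0.0000·(-4) + 0.0000·(-2) = 3.0000.
u_2 = v_2 − 3.0000·q_1 = (0.0000, -4.0000, -2.0000).
‖u_2‖ = 4.4721, so q_2 = (0.0000, -0.8944, -0.4472).
Qᵀb = (4.0000, 3.5777).
Back-substitute: x_2 = 3.5777/4.4721 = 0.8000.
x_1 = (4.0000 − 3.0000·0.8000)/2.0000 = 0.8000.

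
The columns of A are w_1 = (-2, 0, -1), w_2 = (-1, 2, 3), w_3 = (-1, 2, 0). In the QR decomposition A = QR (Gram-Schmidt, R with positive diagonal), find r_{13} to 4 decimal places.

w_1 = (-2, 0, -1); ‖w_1‖ = 2.2361, so q_1 = (-0.8944, 0.0000, -0.4472).
r_{13} = q_1·w_3 = 0.8944.

r_{13} = 0.8944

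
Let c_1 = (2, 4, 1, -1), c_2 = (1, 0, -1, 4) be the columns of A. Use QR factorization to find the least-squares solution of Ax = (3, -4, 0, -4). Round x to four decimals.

x = (-0.3798, -0.7855)

e_1 = c_1/‖c_1‖ = (2, 4, 1, -1)/4.6904 = (0.4264, 0.8528, 0.2132, -0.2132).
r_{12} = e_1·c_2 = -0.6396.
u_2 = c_2 + 0.6396·e_1 = (1.2727, 0.5455, -0.8636, 3.8636).
‖u_2‖ = 4.1942, so e_2 = (0.3035, 0.1301, -0.2059, 0.9212).
Qᵀb = (-1.2792, -3.2946).
Back-substitute: x_2 = -3.2946/4.1942 = -0.7855.
x_1 = (-1.2792 + 0.6396·(-0.7855))/4.6904 = -0.3798.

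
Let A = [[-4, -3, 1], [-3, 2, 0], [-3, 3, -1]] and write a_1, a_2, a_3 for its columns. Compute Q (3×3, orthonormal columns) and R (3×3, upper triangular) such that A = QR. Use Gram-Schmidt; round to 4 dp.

a_1 = (-4, -3, -3); ‖a_1‖ = 5.8310, so q_1 = (-0.6860, -0.5145, -0.5145).
q_1·a_2 = (-0.6860)·(-3) + (-0.5145)·2 + (-0.5145)·3 = -0.5145.
u_2 = a_2 + 0.5145·q_1 = (-3.3529, 1.7353, 2.7353).
‖u_2‖ = 4.6621, so q_2 = (-0.7192, 0.3722, 0.5867).
q_1·a_3 = (-0.6860)·1 + (-0.5145)·0 + (-0.5145)·(-1) = -0.1715; q_2·a_3 = (-0.7192)·1 + 0.3722·0 + 0.5867·(-1) = -1.3059.
u_3 = a_3 + 0.1715·q_1 + 1.3059·q_2 = (-0.0568, 0.3978, -0.3221).
‖u_3‖ = 0.5150, so q_3 = (-0.1104, 0.7725, -0.6254).

Q = [[-0.6860, -0.7192, -0.1104], [-0.5145, 0.3722, 0.7725], [-0.5145, 0.5867, -0.6254]], R = [[5.8310, -0.5145, -0.1715], [0.0000, 4.6621, -1.3059], [0.0000, 0.0000, 0.5150]]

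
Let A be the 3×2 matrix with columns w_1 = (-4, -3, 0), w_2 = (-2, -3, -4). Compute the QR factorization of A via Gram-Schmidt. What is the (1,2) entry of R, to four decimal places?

w_1 = (-4, -3, 0); ‖w_1‖ = 5.0000, so e_1 = (-0.8000, -0.6000, 0.0000).
r_{12} = e_1·w_2 = 3.4000.

r_{12} = 3.4000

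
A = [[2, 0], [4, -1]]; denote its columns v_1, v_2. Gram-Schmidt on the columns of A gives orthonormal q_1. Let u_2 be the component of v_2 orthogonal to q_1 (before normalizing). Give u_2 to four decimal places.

u_2 = (0.4000, -0.2000)

v_1 = (2, 4); ‖v_1‖ = 4.4721, so q_1 = (0.4472, 0.8944).
q_1·v_2 = 0.4472·0 + 0.8944·(-1) = -0.8944.
u_2 = v_2 + 0.8944·q_1 = (0.4000, -0.2000).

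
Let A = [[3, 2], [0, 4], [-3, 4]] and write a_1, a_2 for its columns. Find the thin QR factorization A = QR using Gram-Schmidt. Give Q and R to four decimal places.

e_1 = a_1/‖a_1‖ = (3, 0, -3)/4.2426 = (0.7071, 0.0000, -0.7071).
r_{12} = e_1·a_2 = -1.4142.
u_2 = a_2 + 1.4142·e_1 = (3.0000, 4.0000, 3.0000).
‖u_2‖ = 5.8310, so e_2 = (0.5145, 0.6860, 0.5145).

Q = [[0.7071, 0.5145], [0.0000, 0.6860], [-0.7071, 0.5145]], R = [[4.2426, -1.4142], [0.0000, 5.8310]]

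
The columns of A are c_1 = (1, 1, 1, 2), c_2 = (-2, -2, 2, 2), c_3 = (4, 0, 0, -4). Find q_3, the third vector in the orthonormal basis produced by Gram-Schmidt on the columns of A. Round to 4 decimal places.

q_3 = (0.6039, -0.4152, 0.5661, -0.3774)

c_1 = (1, 1, 1, 2); ‖c_1‖ = 2.6458, so q_1 = (0.3780, 0.3780, 0.3780, 0.7559).
q_1·c_2 = 0.3780·(-2) + 0.3780·(-2) + 0.3780·2 + 0.7559·2 = 0.7559.
u_2 = c_2 − 0.7559·q_1 = (-2.2857, -2.2857, 1.7143, 1.4286).
‖u_2‖ = 3.9279, so q_2 = (-0.5819, -0.5819, 0.4364, 0.3637).
q_1·c_3 = 0.3780·4 + 0.3780·0 + 0.3780·0 + 0.7559·(-4) = -1.5119; q_2·c_3 = (-0.5819)·4 + (-0.5819)·0 + 0.4364·0 + 0.3637·(-4) = -3.7824.
u_3 = c_3 + 1.5119·q_1 + 3.7824·q_2 = (2.3704, -1.6296, 2.2222, -1.4815).
‖u_3‖ = 3.9252, so q_3 = (0.6039, -0.4152, 0.5661, -0.3774).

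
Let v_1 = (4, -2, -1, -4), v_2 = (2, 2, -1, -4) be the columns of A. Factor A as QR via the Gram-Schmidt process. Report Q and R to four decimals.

Q = [[0.6576, -0.0747], [-0.3288, 0.8668], [-0.1644, -0.1196], [-0.6576, -0.4783]], R = [[6.0828, 3.4524], [0.0000, 3.6168]]

v_1 = (4, -2, -1, -4); ‖v_1‖ = 6.0828, so e_1 = (0.6576, -0.3288, -0.1644, -0.6576).
e_1·v_2 = 0.6576·2 + (-0.3288)·2 + (-0.1644)·(-1) + (-0.6576)·(-4) = 3.4524.
u_2 = v_2 − 3.4524·e_1 = (-0.2703, 3.1351, -0.4324, -1.7297).
‖u_2‖ = 3.6168, so e_2 = (-0.0747, 0.8668, -0.1196, -0.4783).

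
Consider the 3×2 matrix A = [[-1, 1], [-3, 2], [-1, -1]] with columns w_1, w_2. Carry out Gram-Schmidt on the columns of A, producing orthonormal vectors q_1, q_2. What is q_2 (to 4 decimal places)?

q_1 = w_1/‖w_1‖ = (-1, -3, -1)/3.3166 = (-0.3015, -0.9045, -0.3015).
r_{12} = q_1·w_2 = -1.8091.
u_2 = w_2 + 1.8091·q_1 = (0.4545, 0.3636, -1.5455).
‖u_2‖ = 1.6514, so q_2 = (0.2752, 0.2202, -0.9358).

q_2 = (0.2752, 0.2202, -0.9358)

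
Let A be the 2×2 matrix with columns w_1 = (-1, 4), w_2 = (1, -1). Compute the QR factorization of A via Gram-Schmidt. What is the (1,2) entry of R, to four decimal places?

r_{12} = -1.2127

w_1 = (-1, 4); ‖w_1‖ = 4.1231, so e_1 = (-0.2425, 0.9701).
r_{12} = e_1·w_2 = -1.2127.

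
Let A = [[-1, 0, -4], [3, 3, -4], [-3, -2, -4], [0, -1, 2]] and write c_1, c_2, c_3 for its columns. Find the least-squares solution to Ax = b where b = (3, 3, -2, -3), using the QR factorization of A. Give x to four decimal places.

c_1 = (-1, 3, -3, 0); ‖c_1‖ = 4.3589, so e_1 = (-0.2294, 0.6882, -0.6882, 0.0000).
e_1·c_2 = (-0.2294)·0 + 0.6882·3 + (-0.6882)·(-2) + 0.0000·(-1) = 3.4412.
u_2 = c_2 − 3.4412·e_1 = (0.7895, 0.6316, 0.3684, -1.0000).
‖u_2‖ = 1.4690, so e_2 = (0.5374, 0.4299, 0.2508, -0.6807).
e_1·c_3 = (-0.2294)·(-4) + 0.6882·(-4) + (-0.6882)·(-4) + 0.0000·2 = 0.9177; e_2·c_3 = 0.5374·(-4) + 0.4299·(-4) + 0.2508·(-4) + (-0.6807)·2 = -6.2342.
u_3 = c_3 − 0.9177·e_1 + 6.2342·e_2 = (-0.4390, -1.9512, -1.8049, -2.2439).
‖u_3‖ = 3.5061, so e_3 = (-0.1252, -0.5565, -0.5148, -0.6400).
Qᵀb = (2.7530, 4.4428, 0.9043).
Back-substitute: x_3 = 0.9043/3.5061 = 0.2579.
x_2 = (4.4428 + 6.2342·0.2579)/1.4690 = 4.1190.
x_1 = (2.7530 − 3.4412·4.1190 − 0.9177·0.2579)/4.3589 = -2.6746.

x = (-2.6746, 4.1190, 0.2579)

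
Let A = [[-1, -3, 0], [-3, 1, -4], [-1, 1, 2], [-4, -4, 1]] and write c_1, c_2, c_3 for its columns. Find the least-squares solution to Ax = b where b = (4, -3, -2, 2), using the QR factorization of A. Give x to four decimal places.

x = (0.7571, -1.3762, -0.1333)

c_1 = (-1, -3, -1, -4); ‖c_1‖ = 5.1962, so q_1 = (-0.1925, -0.5774, -0.1925, -0.7698).
q_1·c_2 = (-0.1925)·(-3) + (-0.5774)·1 + (-0.1925)·1 + (-0.7698)·(-4) = 2.8868.
u_2 = c_2 − 2.8868·q_1 = (-2.4444, 2.6667, 1.5556, -1.7778).
‖u_2‖ = 4.3205, so q_2 = (-0.5658, 0.6172, 0.3600, -0.4115).
q_1·c_3 = (-0.1925)·0 + (-0.5774)·(-4) + (-0.1925)·2 + (-0.7698)·1 = 1.1547; q_2·c_3 = (-0.5658)·0 + 0.6172·(-4) + 0.3600·2 + (-0.4115)·1 = -2.1602.
u_3 = c_3 − 1.1547·q_1 + 2.1602·q_2 = (-1.0000, -2.0000, 3.0000, 1.0000).
‖u_3‖ = 3.8730, so q_3 = (-0.2582, -0.5164, 0.7746, 0.2582).
Qᵀb = (-0.1925, -5.6578, -0.5164).
Back-substitute: x_3 = -0.5164/3.8730 = -0.1333.
x_2 = (-5.6578 + 2.1602·(-0.1333))/4.3205 = -1.3762.
x_1 = (-0.1925 − 2.8868·(-1.3762) − 1.1547·(-0.1333))/5.1962 = 0.7571.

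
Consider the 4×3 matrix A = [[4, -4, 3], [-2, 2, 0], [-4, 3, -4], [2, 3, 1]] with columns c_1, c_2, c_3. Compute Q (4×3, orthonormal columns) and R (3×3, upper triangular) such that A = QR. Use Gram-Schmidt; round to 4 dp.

Q = [[0.6325, -0.3048, -0.0540], [-0.3162, 0.1524, 0.8413], [-0.6325, 0.0871, -0.5274], [0.3162, 0.9361, -0.1055]], R = [[6.3246, -4.1110, 4.7434], [0.0000, 4.5935, -0.3266], [0.0000, 0.0000, 1.8421]]

c_1 = (4, -2, -4, 2); ‖c_1‖ = 6.3246, so q_1 = (0.6325, -0.3162, -0.6325, 0.3162).
q_1·c_2 = 0.6325·(-4) + (-0.3162)·2 + (-0.6325)·3 + 0.3162·3 = -4.1110.
u_2 = c_2 + 4.1110·q_1 = (-1.4000, 0.7000, 0.4000, 4.3000).
‖u_2‖ = 4.5935, so q_2 = (-0.3048, 0.1524, 0.0871, 0.9361).
q_1·c_3 = 0.6325·3 + (-0.3162)·0 + (-0.6325)·(-4) + 0.3162·1 = 4.7434; q_2·c_3 = (-0.3048)·3 + 0.1524·0 + 0.0871·(-4) + 0.9361·1 = -0.3266.
u_3 = c_3 − 4.7434·q_1 + 0.3266·q_2 = (-0.0995, 1.5498, -0.9716, -0.1943).
‖u_3‖ = 1.8421, so q_3 = (-0.0540, 0.8413, -0.5274, -0.1055).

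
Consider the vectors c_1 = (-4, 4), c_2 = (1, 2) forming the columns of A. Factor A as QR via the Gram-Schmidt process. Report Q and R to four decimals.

c_1 = (-4, 4); ‖c_1‖ = 5.6569, so e_1 = (-0.7071, 0.7071).
e_1·c_2 = (-0.7071)·1 + 0.7071·2 = 0.7071.
u_2 = c_2 − 0.7071·e_1 = (1.5000, 1.5000).
‖u_2‖ = 2.1213, so e_2 = (0.7071, 0.7071).

Q = [[-0.7071, 0.7071], [0.7071, 0.7071]], R = [[5.6569, 0.7071], [0.0000, 2.1213]]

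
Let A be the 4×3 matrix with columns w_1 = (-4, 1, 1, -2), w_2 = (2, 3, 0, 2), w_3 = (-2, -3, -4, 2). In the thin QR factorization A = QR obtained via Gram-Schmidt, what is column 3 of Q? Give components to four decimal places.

e_3 = (-0.4556, -0.0494, -0.7137, 0.5298)

w_1 = (-4, 1, 1, -2); ‖w_1‖ = 4.6904, so e_1 = (-0.8528, 0.2132, 0.2132, -0.4264).
e_1·w_2 = (-0.8528)·2 + 0.2132·3 + 0.2132·0 + (-0.4264)·2 = -1.9188.
u_2 = w_2 + 1.9188·e_1 = (0.3636, 3.4091, 0.4091, 1.1818).
‖u_2‖ = 3.6494, so e_2 = (0.0996, 0.9341, 0.1121, 0.3238).
e_1·w_3 = (-0.8528)·(-2) + 0.2132·(-3) + 0.2132·(-4) + (-0.4264)·2 = -0.6396; e_2·w_3 = 0.0996·(-2) + 0.9341·(-3) + 0.1121·(-4) + 0.3238·2 = -2.8024.
u_3 = w_3 + 0.6396·e_1 + 2.8024·e_2 = (-2.2662, -0.2457, -3.5495, 2.6348).
‖u_3‖ = 4.9737, so e_3 = (-0.4556, -0.0494, -0.7137, 0.5298).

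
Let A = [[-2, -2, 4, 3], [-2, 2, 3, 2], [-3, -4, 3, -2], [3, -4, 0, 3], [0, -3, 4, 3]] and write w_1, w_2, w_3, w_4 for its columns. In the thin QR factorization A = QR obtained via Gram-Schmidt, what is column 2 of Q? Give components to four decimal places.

w_1 = (-2, -2, -3, 3, 0); ‖w_1‖ = 5.0990, so e_1 = (-0.3922, -0.3922, -0.5883, 0.5883, 0.0000).
e_1·w_2 = (-0.3922)·(-2) + (-0.3922)·2 + (-0.5883)·(-4) + 0.5883·(-4) + 0.0000·(-3) = 0.0000.
u_2 = w_2 + 0.0000·e_1 = (-2.0000, 2.0000, -4.0000, -4.0000, -3.0000).
‖u_2‖ = 7.0000, so e_2 = (-0.2857, 0.2857, -0.5714, -0.5714, -0.4286).

e_2 = (-0.2857, 0.2857, -0.5714, -0.5714, -0.4286)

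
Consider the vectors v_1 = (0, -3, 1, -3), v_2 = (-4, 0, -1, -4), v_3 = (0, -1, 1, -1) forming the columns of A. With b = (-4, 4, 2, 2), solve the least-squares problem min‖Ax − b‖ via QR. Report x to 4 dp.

v_1 = (0, -3, 1, -3); ‖v_1‖ = 4.3589, so e_1 = (0.0000, -0.6882, 0.2294, -0.6882).
e_1·v_2 = 0.0000·(-4) + (-0.6882)·0 + 0.2294·(-1) + (-0.6882)·(-4) = 2.5236.
u_2 = v_2 − 2.5236·e_1 = (-4.0000, 1.7368, -1.5789, -2.2632).
‖u_2‖ = 5.1606, so e_2 = (-0.7751, 0.3366, -0.3060, -0.4385).
e_1·v_3 = 0.0000·0 + (-0.6882)·(-1) + 0.2294·1 + (-0.6882)·(-1) = 1.6059; e_2·v_3 = (-0.7751)·0 + 0.3366·(-1) + (-0.3060)·1 + (-0.4385)·(-1) = -0.2040.
u_3 = v_3 − 1.6059·e_1 + 0.2040·e_2 = (-0.1581, 0.1739, 0.5692, 0.0158).
‖u_3‖ = 0.6160, so e_3 = (-0.2567, 0.2823, 0.9240, 0.0257).
Qᵀb = (-3.6707, 2.9576, 4.0553).
Back-substitute: x_3 = 4.0553/0.6160 = 6.5833.
x_2 = (2.9576 + 0.2040·6.5833)/5.1606 = 0.8333.
x_1 = (-3.6707 − 2.5236·0.8333 − 1.6059·6.5833)/4.3589 = -3.7500.

x = (-3.7500, 0.8333, 6.5833)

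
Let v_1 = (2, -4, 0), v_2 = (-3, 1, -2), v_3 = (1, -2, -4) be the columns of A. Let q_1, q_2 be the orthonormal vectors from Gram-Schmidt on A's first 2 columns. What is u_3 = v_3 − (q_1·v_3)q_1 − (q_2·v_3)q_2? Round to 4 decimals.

u_3 = (1.7778, 0.8889, -2.2222)

v_1 = (2, -4, 0); ‖v_1‖ = 4.4721, so q_1 = (0.4472, -0.8944, 0.0000).
q_1·v_2 = 0.4472·(-3) + (-0.8944)·1 + 0.0000·(-2) = -2.2361.
u_2 = v_2 + 2.2361·q_1 = (-2.0000, -1.0000, -2.0000).
‖u_2‖ = 3.0000, so q_2 = (-0.6667, -0.3333, -0.6667).
q_1·v_3 = 0.4472·1 + (-0.8944)·(-2) + 0.0000·(-4) = 2.2361; q_2·v_3 = (-0.6667)·1 + (-0.3333)·(-2) + (-0.6667)·(-4) = 2.6667.
u_3 = v_3 − 2.2361·q_1 − 2.6667·q_2 = (1.7778, 0.8889, -2.2222).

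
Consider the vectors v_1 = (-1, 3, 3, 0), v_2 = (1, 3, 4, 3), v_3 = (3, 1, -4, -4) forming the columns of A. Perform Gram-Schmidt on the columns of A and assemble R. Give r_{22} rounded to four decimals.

r_{22} = 3.7346

q_1 = v_1/‖v_1‖ = (-1, 3, 3, 0)/4.3589 = (-0.2294, 0.6882, 0.6882, 0.0000).
r_{12} = q_1·v_2 = 4.5883.
u_2 = v_2 − 4.5883·q_1 = (2.0526, -0.1579, 0.8421, 3.0000).
r_{22} = ‖u_2‖ = 3.7346.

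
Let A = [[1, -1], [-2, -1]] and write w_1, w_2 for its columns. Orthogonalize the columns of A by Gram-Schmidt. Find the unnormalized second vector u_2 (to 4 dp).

w_1 = (1, -2); ‖w_1‖ = 2.2361, so e_1 = (0.4472, -0.8944).
e_1·w_2 = 0.4472·(-1) + (-0.8944)·(-1) = 0.4472.
u_2 = w_2 − 0.4472·e_1 = (-1.2000, -0.6000).

u_2 = (-1.2000, -0.6000)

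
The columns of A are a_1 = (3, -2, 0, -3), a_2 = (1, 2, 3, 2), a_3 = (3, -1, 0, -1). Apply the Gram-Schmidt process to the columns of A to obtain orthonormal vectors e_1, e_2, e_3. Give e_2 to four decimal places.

e_2 = (0.4921, 0.3434, 0.7554, 0.2632)

e_1 = a_1/‖a_1‖ = (3, -2, 0, -3)/4.6904 = (0.6396, -0.4264, 0.0000, -0.6396).
r_{12} = e_1·a_2 = -1.4924.
u_2 = a_2 + 1.4924·e_1 = (1.9545, 1.3636, 3.0000, 1.0455).
‖u_2‖ = 3.9715, so e_2 = (0.4921, 0.3434, 0.7554, 0.2632).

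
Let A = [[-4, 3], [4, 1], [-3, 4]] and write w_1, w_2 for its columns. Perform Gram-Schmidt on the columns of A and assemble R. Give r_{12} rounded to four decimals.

r_{12} = -3.1235

w_1 = (-4, 4, -3); ‖w_1‖ = 6.4031, so e_1 = (-0.6247, 0.6247, -0.4685).
r_{12} = e_1·w_2 = -3.1235.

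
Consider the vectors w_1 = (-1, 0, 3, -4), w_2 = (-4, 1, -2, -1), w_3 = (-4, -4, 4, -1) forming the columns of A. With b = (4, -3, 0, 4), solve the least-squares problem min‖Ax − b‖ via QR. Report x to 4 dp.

q_1 = w_1/‖w_1‖ = (-1, 0, 3, -4)/5.0990 = (-0.1961, 0.0000, 0.5883, -0.7845).
r_{12} = q_1·w_2 = 0.3922.
u_2 = w_2 − 0.3922·q_1 = (-3.9231, 1.0000, -2.2308, -0.6923).
‖u_2‖ = 4.6740, so q_2 = (-0.8393, 0.2140, -0.4773, -0.1481).
r_{13} = q_1·w_3 = 3.9223; r_{23} = q_2·w_3 = 0.7406.
u_3 = w_3 − 3.9223·q_1 − 0.7406·q_2 = (-2.6092, -4.1585, 2.0458, 2.1866).
‖u_3‖ = 5.7504, so q_3 = (-0.4537, -0.7232, 0.3558, 0.3803).
Qᵀb = (-3.9223, -4.5917, 1.8756).
Back-substitute: x_3 = 1.8756/5.7504 = 0.3262.
x_2 = (-4.5917 − 0.7406·0.3262)/4.6740 = -1.0341.
x_1 = (-3.9223 − 0.3922·(-1.0341) − 3.9223·0.3262)/5.0990 = -0.9406.

x = (-0.9406, -1.0341, 0.3262)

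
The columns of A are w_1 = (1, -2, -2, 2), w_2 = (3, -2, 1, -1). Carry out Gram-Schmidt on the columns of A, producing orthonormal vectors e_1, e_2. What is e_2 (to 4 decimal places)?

w_1 = (1, -2, -2, 2); ‖w_1‖ = 3.6056, so e_1 = (0.2774, -0.5547, -0.5547, 0.5547).
e_1·w_2 = 0.2774·3 + (-0.5547)·(-2) + (-0.5547)·1 + 0.5547·(-1) = 0.8321.
u_2 = w_2 − 0.8321·e_1 = (2.7692, -1.5385, 1.4615, -1.4615).
‖u_2‖ = 3.7826, so e_2 = (0.7321, -0.4067, 0.3864, -0.3864).

e_2 = (0.7321, -0.4067, 0.3864, -0.3864)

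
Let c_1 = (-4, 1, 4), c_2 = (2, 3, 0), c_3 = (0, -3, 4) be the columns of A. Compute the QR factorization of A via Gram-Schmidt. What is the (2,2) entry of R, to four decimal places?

c_1 = (-4, 1, 4); ‖c_1‖ = 5.7446, so q_1 = (-0.6963, 0.1741, 0.6963).
q_1·c_2 = (-0.6963)·2 + 0.1741·3 + 0.6963·0 = -0.8704.
u_2 = c_2 + 0.8704·q_1 = (1.3939, 3.1515, 0.6061).
r_{22} = ‖u_2‖ = 3.4989.

r_{22} = 3.4989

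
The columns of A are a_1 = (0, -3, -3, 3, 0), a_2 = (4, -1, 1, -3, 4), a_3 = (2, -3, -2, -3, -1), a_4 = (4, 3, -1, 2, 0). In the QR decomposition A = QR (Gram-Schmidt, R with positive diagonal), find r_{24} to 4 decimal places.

a_1 = (0, -3, -3, 3, 0); ‖a_1‖ = 5.1962, so q_1 = (0.0000, -0.5774, -0.5774, 0.5774, 0.0000).
q_1·a_2 = 0.0000·4 + (-0.5774)·(-1) + (-0.5774)·1 + 0.5774·(-3) + 0.0000·4 = -1.7321.
u_2 = a_2 + 1.7321·q_1 = (4.0000, -2.0000, 0.0000, -2.0000, 4.0000).
‖u_2‖ = 6.3246, so q_2 = (0.6325, -0.3162, 0.0000, -0.3162, 0.6325).
r_{24} = q_2·a_4 = 0.9487.

r_{24} = 0.9487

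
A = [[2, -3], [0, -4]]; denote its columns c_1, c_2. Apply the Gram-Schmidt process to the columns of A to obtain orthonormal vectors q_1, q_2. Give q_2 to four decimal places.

q_2 = (0.0000, -1.0000)

c_1 = (2, 0); ‖c_1‖ = 2.0000, so q_1 = (1.0000, 0.0000).
q_1·c_2 = 1.0000·(-3) + 0.0000·(-4) = -3.0000.
u_2 = c_2 + 3.0000·q_1 = (0.0000, -4.0000).
‖u_2‖ = 4.0000, so q_2 = (0.0000, -1.0000).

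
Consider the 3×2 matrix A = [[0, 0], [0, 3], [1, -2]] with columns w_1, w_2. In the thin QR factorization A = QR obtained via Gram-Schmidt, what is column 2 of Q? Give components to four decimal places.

e_1 = w_1/‖w_1‖ = (0, 0, 1)/1.0000 = (0.0000, 0.0000, 1.0000).
r_{12} = e_1·w_2 = -2.0000.
u_2 = w_2 + 2.0000·e_1 = (0.0000, 3.0000, 0.0000).
‖u_2‖ = 3.0000, so e_2 = (0.0000, 1.0000, 0.0000).

e_2 = (0.0000, 1.0000, 0.0000)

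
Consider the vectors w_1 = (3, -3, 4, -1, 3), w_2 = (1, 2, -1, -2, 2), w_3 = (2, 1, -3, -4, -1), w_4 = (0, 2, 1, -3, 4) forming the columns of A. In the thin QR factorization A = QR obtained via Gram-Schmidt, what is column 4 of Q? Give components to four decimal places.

w_1 = (3, -3, 4, -1, 3); ‖w_1‖ = 6.6332, so e_1 = (0.4523, -0.4523, 0.6030, -0.1508, 0.4523).
e_1·w_2 = 0.4523·1 + (-0.4523)·2 + 0.6030·(-1) + (-0.1508)·(-2) + 0.4523·2 = 0.1508.
u_2 = w_2 − 0.1508·e_1 = (0.9318, 2.0682, -1.0909, -1.9773, 1.9318).
‖u_2‖ = 3.7386, so e_2 = (0.2492, 0.5532, -0.2918, -0.5289, 0.5167).
e_1·w_3 = 0.4523·2 + (-0.4523)·1 + 0.6030·(-3) + (-0.1508)·(-4) + 0.4523·(-1) = -1.2060; e_2·w_3 = 0.2492·2 + 0.5532·1 + (-0.2918)·(-3) + (-0.5289)·(-4) + 0.5167·(-1) = 3.5259.
u_3 = w_3 + 1.2060·e_1 − 3.5259·e_2 = (1.6667, -1.4959, -1.2439, -2.3171, -2.2764).
‖u_3‖ = 4.1369, so e_3 = (0.4029, -0.3616, -0.3007, -0.5601, -0.5503).
e_1·w_4 = 0.4523·0 + (-0.4523)·2 + 0.6030·1 + (-0.1508)·(-3) + 0.4523·4 = 1.9598; e_2·w_4 = 0.2492·0 + 0.5532·2 + (-0.2918)·1 + (-0.5289)·(-3) + 0.5167·4 = 4.4681; e_3·w_4 = 0.4029·0 + (-0.3616)·2 + (-0.3007)·1 + (-0.5601)·(-3) + (-0.5503)·4 = -1.5447.
u_4 = w_4 − 1.9598·e_1 − 4.4681·e_2 + 1.5447·e_3 = (-1.3777, -0.1439, 0.6575, -1.2067, -0.0451).
‖u_4‖ = 1.9517, so e_4 = (-0.7059, -0.0738, 0.3369, -0.6183, -0.0231).

e_4 = (-0.7059, -0.0738, 0.3369, -0.6183, -0.0231)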